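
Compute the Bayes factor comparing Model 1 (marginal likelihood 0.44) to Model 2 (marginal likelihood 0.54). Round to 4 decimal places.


BF12 = marginal likelihood of M1 / marginal likelihood of M2
= 0.44/0.54
= 0.8148

0.8148


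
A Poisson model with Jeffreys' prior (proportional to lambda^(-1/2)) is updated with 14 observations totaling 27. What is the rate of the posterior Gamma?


Posterior = Gamma(0.5 + S, n)
= Gamma(0.5 + 27, 14)
Posterior rate = 0 + n = 14

14.0


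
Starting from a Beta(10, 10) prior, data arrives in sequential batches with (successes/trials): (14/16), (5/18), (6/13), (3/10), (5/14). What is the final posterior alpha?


In sequential Bayesian updating, we sum all successes.
Total successes = 33
Final alpha = 10 + 33 = 43

43


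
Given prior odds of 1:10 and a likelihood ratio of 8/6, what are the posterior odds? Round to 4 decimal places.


Posterior odds = prior odds * LR
Prior odds = 1/10 = 0.1
LR = 8/6 = 1.3333
Posterior odds = 0.1 * 1.3333 = 0.1333

0.1333


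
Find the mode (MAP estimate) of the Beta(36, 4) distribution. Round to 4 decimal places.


For Beta(a,b) with a,b > 1:
Mode = (a-1)/(a+b-2) = (36-1)/(40-2)
= 35/38 = 0.9211

0.9211


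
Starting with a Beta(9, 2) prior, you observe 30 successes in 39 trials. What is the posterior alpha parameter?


For a Beta-Binomial conjugate model:
Posterior alpha = prior alpha + number of successes
= 9 + 30 = 39

39


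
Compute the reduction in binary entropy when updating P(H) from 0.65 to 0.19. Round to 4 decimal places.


H_before = -p*log2(p) - (1-p)*log2(1-p) for p=0.65: 0.9341
H_after for p=0.19: 0.7015
Reduction = 0.9341 - 0.7015 = 0.2326

0.2326


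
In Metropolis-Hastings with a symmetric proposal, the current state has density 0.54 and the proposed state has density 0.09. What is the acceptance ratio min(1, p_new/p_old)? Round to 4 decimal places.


Ratio = p_new / p_old = 0.09 / 0.54 = 0.1667
Acceptance = min(1, 0.1667) = 0.1667

0.1667


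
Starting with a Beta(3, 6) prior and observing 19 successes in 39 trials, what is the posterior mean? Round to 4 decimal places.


Posterior parameters: alpha = 3 + 19 = 22
beta = 6 + 20 = 26
Posterior mean = alpha / (alpha + beta) = 22 / 48
= 0.4583

0.4583


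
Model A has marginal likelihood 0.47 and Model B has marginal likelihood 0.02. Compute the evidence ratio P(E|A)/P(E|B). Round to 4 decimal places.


Evidence ratio = P(E|A) / P(E|B)
= 0.47 / 0.02
= 23.5

23.5


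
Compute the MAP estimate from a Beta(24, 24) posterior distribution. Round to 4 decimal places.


MAP = mode of Beta distribution
= (alpha - 1)/(alpha + beta - 2)
= (24-1)/(24+24-2)
= 23/46 = 0.5

0.5


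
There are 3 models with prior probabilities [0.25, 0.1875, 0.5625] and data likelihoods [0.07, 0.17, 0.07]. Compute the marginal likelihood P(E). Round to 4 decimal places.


P(E) = sum over models of P(M_i) * P(E|M_i)
= 0.25*0.07 + 0.1875*0.17 + 0.5625*0.07
= 0.0888

0.0888


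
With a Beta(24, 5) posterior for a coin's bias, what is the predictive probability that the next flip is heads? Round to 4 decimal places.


The predictive probability equals the posterior mean.
P(next = heads) = alpha / (alpha + beta)
= 24 / 29 = 0.8276

0.8276


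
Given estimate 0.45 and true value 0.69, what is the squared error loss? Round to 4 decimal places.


Squared error = (estimate - true)^2
Difference = -0.24
Loss = -0.24^2 = 0.0576

0.0576


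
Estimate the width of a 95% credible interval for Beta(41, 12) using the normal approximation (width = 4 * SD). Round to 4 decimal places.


For Beta(a,b): Var = ab/((a+b)^2(a+b+1))
Var = 0.0032, SD = 0.057
Approximate 95% CI width = 4 * 0.057 = 0.2278

0.2278


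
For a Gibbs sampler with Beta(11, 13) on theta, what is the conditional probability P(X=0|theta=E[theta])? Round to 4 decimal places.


E[theta] = 11/(11+13) = 0.4583
P(X=0|theta) = 1 - theta = 0.5417

0.5417


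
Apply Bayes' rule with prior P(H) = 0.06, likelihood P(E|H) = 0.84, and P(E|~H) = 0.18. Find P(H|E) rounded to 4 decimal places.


Step 1: Compute marginal P(E) = P(E|H)P(H) + P(E|~H)P(~H)
= 0.84*0.06 + 0.18*0.94 = 0.2196
Step 2: P(H|E) = P(E|H)P(H)/P(E) = 0.0504/0.2196
= 0.2295

0.2295


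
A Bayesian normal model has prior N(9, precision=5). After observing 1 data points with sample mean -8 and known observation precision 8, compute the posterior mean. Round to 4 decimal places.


Posterior mean = (prior_precision * prior_mean + n * data_precision * data_mean) / (prior_precision + n * data_precision)
Numerator = 5*9 + 1*8*-8 = -19
Denominator = 5 + 1*8 = 13
Posterior mean = -1.4615

-1.4615


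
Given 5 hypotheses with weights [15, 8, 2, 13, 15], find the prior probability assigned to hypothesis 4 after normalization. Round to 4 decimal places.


To normalize, divide each weight by the sum of all weights.
Sum = 53
Prior(H4) = 13/53 = 0.2453

0.2453


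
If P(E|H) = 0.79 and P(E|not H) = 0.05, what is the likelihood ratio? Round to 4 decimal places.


Likelihood ratio = P(E|H) / P(E|not H)
= 0.79 / 0.05
= 15.8

15.8


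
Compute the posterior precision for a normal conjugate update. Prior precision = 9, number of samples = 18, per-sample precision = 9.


tau_post = tau_0 + n * tau
= 9 + 18 * 9 = 171

171


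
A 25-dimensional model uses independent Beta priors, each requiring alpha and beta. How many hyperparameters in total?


Per parameter: 2 (alpha and beta).
Total = 25 * 2 = 50

50


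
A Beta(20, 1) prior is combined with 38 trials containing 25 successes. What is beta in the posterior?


In conjugate updating:
beta_posterior = beta_prior + (n - k)
= 1 + (38 - 25)
= 1 + 13 = 14

14


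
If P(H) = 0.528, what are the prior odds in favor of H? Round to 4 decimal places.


Prior odds = P(H) / (1 - P(H))
= 0.528 / 0.472
= 1.1186

1.1186


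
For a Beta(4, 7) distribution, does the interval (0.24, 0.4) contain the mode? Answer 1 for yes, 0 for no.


Mode of Beta(a,b) = (a-1)/(a+b-2)
= (4-1)/(4+7-2) = 0.3333
Check: 0.24 <= 0.3333 <= 0.4?
Result: 1

1


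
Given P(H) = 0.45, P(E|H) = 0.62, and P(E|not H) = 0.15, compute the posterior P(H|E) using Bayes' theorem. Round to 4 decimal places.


By Bayes' theorem: P(H|E) = P(E|H)*P(H) / P(E)
P(E) = P(E|H)*P(H) + P(E|not H)*P(not H)
P(E) = 0.62*0.45 + 0.15*0.55 = 0.3615
P(H|E) = 0.62*0.45 / 0.3615 = 0.7718

0.7718


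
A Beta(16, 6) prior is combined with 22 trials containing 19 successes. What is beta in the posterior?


In conjugate updating:
beta_posterior = beta_prior + (n - k)
= 6 + (22 - 19)
= 6 + 3 = 9

9


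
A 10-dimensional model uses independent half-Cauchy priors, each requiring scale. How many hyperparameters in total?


Per parameter: 1 (scale).
Total = 10 * 1 = 10

10


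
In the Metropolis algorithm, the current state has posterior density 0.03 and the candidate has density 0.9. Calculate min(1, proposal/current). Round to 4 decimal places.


Ratio = 0.9/0.03 = 30.0
Acceptance probability = min(1, 30.0)
= 1.0

1.0


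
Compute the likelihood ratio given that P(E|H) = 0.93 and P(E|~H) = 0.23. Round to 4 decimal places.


LR = P(E|H) / P(E|~H)
= 0.93 / 0.23 = 4.0435

4.0435


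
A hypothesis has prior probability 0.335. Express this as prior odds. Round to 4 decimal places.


Odds = P(H) / P(not H) = 0.335 / 0.665
= 0.5038

0.5038


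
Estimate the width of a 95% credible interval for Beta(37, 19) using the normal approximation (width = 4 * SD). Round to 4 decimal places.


For Beta(a,b): Var = ab/((a+b)^2(a+b+1))
Var = 0.0039, SD = 0.0627
Approximate 95% CI width = 4 * 0.0627 = 0.2508

0.2508


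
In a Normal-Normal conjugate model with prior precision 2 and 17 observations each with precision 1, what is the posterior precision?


Posterior precision = prior precision + n * observation precision
= 2 + 17 * 1
= 2 + 17 = 19

19


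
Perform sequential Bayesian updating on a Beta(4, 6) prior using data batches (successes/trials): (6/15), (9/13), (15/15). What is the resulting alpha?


Accumulate successes: 30
Posterior alpha = prior alpha + sum of successes
= 4 + 30 = 34

34


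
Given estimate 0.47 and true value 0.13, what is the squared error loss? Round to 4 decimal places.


Squared error = (estimate - true)^2
Difference = 0.34
Loss = 0.34^2 = 0.1156

0.1156


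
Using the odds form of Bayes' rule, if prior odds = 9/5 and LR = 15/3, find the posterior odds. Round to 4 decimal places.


Bayes' rule in odds form: posterior odds = prior odds * LR
= (9 * 15) / (5 * 3)
= 135/15 = 9.0

9.0


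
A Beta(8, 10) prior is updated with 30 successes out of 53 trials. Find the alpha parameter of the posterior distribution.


In the Beta-Binomial conjugate update:
alpha_post = alpha_prior + successes
= 8 + 30
= 38

38


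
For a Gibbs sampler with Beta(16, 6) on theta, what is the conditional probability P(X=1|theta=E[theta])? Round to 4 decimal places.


E[theta] = 16/(16+6) = 0.7273
P(X=1|theta) = theta = 0.7273

0.7273


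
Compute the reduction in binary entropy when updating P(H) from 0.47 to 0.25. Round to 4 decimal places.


H_before = -p*log2(p) - (1-p)*log2(1-p) for p=0.47: 0.9974
H_after for p=0.25: 0.8113
Reduction = 0.9974 - 0.8113 = 0.1861

0.1861


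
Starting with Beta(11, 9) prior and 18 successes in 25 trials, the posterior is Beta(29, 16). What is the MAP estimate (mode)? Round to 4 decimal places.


The mode of Beta(a, b) when a > 1 and b > 1 is (a-1)/(a+b-2)
= (29 - 1) / (29 + 16 - 2)
= 28 / 43
= 0.6512

0.6512


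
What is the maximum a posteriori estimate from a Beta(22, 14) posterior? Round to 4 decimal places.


The MAP estimate equals the mode of the distribution.
Mode of Beta(a,b) = (a-1)/(a+b-2)
= 21/34
= 0.6176

0.6176


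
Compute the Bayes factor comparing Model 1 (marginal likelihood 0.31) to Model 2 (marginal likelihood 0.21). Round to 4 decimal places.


BF12 = marginal likelihood of M1 / marginal likelihood of M2
= 0.31/0.21
= 1.4762

1.4762


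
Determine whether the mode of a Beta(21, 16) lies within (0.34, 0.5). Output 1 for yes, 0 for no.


First find the mode: (a-1)/(a+b-2) = 0.5714
Is 0.5714 in (0.34, 0.5)? 0

0


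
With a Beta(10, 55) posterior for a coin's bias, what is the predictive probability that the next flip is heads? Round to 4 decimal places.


The predictive probability equals the posterior mean.
P(next = heads) = alpha / (alpha + beta)
= 10 / 65 = 0.1538

0.1538


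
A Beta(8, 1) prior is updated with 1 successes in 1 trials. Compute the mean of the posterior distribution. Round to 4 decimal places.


After update: Beta(9, 1)
Mean = 9 / (9 + 1) = 9 / 10
= 0.9

0.9


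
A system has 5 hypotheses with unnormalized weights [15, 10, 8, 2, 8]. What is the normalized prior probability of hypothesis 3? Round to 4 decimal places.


The normalized prior is the weight divided by the total.
Total weight = 43
P(H3) = 8 / 43 = 0.186

0.186


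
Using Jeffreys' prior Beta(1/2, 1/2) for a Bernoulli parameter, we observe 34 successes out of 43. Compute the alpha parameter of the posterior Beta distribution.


Conjugate update: Beta(0.5 + k, 0.5 + n - k).
k = 34, n - k = 9
Posterior alpha = 0.5 + k = 0.5 + 34 = 34.5

34.5


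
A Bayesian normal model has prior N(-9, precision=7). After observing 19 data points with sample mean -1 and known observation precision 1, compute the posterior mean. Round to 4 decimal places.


Posterior mean = (prior_precision * prior_mean + n * data_precision * data_mean) / (prior_precision + n * data_precision)
Numerator = 7*-9 + 19*1*-1 = -82
Denominator = 7 + 19*1 = 26
Posterior mean = -3.1538

-3.1538


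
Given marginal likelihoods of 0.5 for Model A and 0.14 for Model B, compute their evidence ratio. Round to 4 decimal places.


Ratio = ML(A) / ML(B) = 0.5/0.14
= 3.5714

3.5714


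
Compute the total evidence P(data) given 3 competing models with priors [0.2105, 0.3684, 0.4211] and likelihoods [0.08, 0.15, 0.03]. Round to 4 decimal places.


Marginal likelihood = sum P(model_i) * P(data|model_i)
Model 1: 0.2105 * 0.08 = 0.0168
Model 2: 0.3684 * 0.15 = 0.0553
Model 3: 0.4211 * 0.03 = 0.0126
Total = 0.0847

0.0847


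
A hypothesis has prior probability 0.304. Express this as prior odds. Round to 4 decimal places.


Odds = P(H) / P(not H) = 0.304 / 0.696
= 0.4368

0.4368


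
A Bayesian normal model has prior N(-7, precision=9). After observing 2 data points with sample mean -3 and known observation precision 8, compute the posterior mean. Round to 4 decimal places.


Posterior mean = (prior_precision * prior_mean + n * data_precision * data_mean) / (prior_precision + n * data_precision)
Numerator = 9*-7 + 2*8*-3 = -111
Denominator = 9 + 2*8 = 25
Posterior mean = -4.44

-4.44


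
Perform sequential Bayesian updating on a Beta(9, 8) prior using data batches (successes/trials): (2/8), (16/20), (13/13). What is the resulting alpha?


Accumulate successes: 31
Posterior alpha = prior alpha + sum of successes
= 9 + 31 = 40

40


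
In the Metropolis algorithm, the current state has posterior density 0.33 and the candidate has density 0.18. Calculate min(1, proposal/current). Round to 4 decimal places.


Ratio = 0.18/0.33 = 0.5455
Acceptance probability = min(1, 0.5455)
= 0.5455

0.5455


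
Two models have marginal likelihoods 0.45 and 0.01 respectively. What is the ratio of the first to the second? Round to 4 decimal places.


Evidence ratio = 0.45 / 0.01
= 45.0

45.0


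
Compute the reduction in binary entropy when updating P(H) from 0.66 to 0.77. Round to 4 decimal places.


H_before = -p*log2(p) - (1-p)*log2(1-p) for p=0.66: 0.9248
H_after for p=0.77: 0.778
Reduction = 0.9248 - 0.778 = 0.1468

0.1468


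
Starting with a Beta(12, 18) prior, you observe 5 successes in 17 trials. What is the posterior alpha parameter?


For a Beta-Binomial conjugate model:
Posterior alpha = prior alpha + number of successes
= 12 + 5 = 17

17


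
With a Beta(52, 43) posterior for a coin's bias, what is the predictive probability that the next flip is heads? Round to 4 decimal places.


The predictive probability equals the posterior mean.
P(next = heads) = alpha / (alpha + beta)
= 52 / 95 = 0.5474

0.5474


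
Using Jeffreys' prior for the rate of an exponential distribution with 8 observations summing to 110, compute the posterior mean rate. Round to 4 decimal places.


Jeffreys' prior leads to posterior Gamma(8, 110).
Mean = 8/110 = 0.0727

0.0727


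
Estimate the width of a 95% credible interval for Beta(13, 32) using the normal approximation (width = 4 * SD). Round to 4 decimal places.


For Beta(a,b): Var = ab/((a+b)^2(a+b+1))
Var = 0.0045, SD = 0.0668
Approximate 95% CI width = 4 * 0.0668 = 0.2673

0.2673


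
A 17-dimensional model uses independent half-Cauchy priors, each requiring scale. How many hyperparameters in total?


Per parameter: 1 (scale).
Total = 17 * 1 = 17

17


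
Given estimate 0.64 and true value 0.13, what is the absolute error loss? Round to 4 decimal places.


Absolute error = |estimate - true|
= |0.51| = 0.51

0.51


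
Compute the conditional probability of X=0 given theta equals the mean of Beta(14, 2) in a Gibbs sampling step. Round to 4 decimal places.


Mean of Beta(14, 2) = 0.875
P(X=0 | theta=0.875) = 0.125

0.125


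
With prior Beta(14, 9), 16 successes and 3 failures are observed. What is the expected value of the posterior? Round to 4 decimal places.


Posterior = Beta(30, 12)
E[theta] = alpha/(alpha+beta)
= 30/42 = 0.7143

0.7143


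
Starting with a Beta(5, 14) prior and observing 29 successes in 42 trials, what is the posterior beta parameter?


Posterior beta = prior beta + failures
Failures = 42 - 29 = 13
beta_post = 14 + 13 = 27

27


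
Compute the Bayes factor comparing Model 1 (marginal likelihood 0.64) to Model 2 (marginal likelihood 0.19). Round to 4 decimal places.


BF12 = marginal likelihood of M1 / marginal likelihood of M2
= 0.64/0.19
= 3.3684

3.3684


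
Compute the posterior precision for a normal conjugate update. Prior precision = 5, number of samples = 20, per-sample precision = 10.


tau_post = tau_0 + n * tau
= 5 + 20 * 10 = 205

205


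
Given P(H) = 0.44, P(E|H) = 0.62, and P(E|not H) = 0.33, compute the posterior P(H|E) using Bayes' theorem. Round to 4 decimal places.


By Bayes' theorem: P(H|E) = P(E|H)*P(H) / P(E)
P(E) = P(E|H)*P(H) + P(E|not H)*P(not H)
P(E) = 0.62*0.44 + 0.33*0.56 = 0.4576
P(H|E) = 0.62*0.44 / 0.4576 = 0.5962

0.5962


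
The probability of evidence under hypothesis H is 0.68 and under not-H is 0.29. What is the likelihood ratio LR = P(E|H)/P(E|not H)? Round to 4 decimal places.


LR = 0.68 / 0.29
= 2.3448

2.3448


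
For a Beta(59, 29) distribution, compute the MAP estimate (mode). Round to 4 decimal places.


MAP = mode = (a-1)/(a+b-2)
= (59-1)/(59+29-2)
= 58/86 = 0.6744

0.6744


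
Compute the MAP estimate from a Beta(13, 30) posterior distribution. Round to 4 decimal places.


MAP = mode of Beta distribution
= (alpha - 1)/(alpha + beta - 2)
= (13-1)/(13+30-2)
= 12/41 = 0.2927

0.2927


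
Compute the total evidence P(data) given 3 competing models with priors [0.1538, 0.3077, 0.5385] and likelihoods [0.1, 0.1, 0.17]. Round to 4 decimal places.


Marginal likelihood = sum P(model_i) * P(data|model_i)
Model 1: 0.1538 * 0.1 = 0.0154
Model 2: 0.3077 * 0.1 = 0.0308
Model 3: 0.5385 * 0.17 = 0.0915
Total = 0.1377

0.1377


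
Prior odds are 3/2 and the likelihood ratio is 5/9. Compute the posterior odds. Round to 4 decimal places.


Posterior odds = prior odds * likelihood ratio
= (3/2) * (5/9)
= 15 / 18
= 0.8333

0.8333


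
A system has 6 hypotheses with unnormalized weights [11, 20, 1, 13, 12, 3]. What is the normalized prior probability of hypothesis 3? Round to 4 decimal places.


The normalized prior is the weight divided by the total.
Total weight = 60
P(H3) = 1 / 60 = 0.0167

0.0167


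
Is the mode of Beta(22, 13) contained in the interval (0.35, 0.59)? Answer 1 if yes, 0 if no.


Mode = (a-1)/(a+b-2) = 21/33 = 0.6364
Interval: (0.35, 0.59)
Contains mode? 0

0


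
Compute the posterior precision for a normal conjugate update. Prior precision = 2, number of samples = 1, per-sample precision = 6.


tau_post = tau_0 + n * tau
= 2 + 1 * 6 = 8

8


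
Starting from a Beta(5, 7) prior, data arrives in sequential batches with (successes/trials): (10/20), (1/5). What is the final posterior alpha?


In sequential Bayesian updating, we sum all successes.
Total successes = 11
Final alpha = 5 + 11 = 16

16


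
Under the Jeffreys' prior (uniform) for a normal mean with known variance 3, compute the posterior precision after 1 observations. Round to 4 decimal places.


Prior precision = 0 (flat prior).
Post. prec. = 0 + n/var = 1/3 = 0.3333

0.3333


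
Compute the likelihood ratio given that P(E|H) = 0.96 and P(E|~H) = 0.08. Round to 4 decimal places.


LR = P(E|H) / P(E|~H)
= 0.96 / 0.08 = 12.0

12.0


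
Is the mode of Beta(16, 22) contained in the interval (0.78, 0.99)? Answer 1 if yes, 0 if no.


Mode = (a-1)/(a+b-2) = 15/36 = 0.4167
Interval: (0.78, 0.99)
Contains mode? 0

0


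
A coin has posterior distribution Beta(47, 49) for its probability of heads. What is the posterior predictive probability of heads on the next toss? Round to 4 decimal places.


Posterior predictive = E[theta] = alpha/(alpha+beta)
= 47/96
= 0.4896

0.4896


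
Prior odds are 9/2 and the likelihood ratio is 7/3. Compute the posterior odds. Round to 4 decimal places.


Posterior odds = prior odds * likelihood ratio
= (9/2) * (7/3)
= 63 / 6
= 10.5

10.5


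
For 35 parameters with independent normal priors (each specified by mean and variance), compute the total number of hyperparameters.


A normal prior has 2 hyperparameters per parameter.
Total = 35 * 2 = 70

70


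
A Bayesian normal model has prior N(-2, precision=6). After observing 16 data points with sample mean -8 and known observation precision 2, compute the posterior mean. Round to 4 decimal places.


Posterior mean = (prior_precision * prior_mean + n * data_precision * data_mean) / (prior_precision + n * data_precision)
Numerator = 6*-2 + 16*2*-8 = -268
Denominator = 6 + 16*2 = 38
Posterior mean = -7.0526

-7.0526


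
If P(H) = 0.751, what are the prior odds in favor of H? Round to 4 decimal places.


Prior odds = P(H) / (1 - P(H))
= 0.751 / 0.249
= 3.0161

3.0161


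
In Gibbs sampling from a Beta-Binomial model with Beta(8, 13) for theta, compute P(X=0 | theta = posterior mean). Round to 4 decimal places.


Posterior mean = alpha/(alpha+beta) = 8/21 = 0.381
P(X=0|theta=mean) = 1 - theta = 0.619

0.619


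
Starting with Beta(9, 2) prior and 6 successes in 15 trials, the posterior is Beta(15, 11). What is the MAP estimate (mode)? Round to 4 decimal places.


The mode of Beta(a, b) when a > 1 and b > 1 is (a-1)/(a+b-2)
= (15 - 1) / (15 + 11 - 2)
= 14 / 24
= 0.5833

0.5833


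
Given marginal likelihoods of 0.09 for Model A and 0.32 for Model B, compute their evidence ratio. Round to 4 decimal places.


Ratio = ML(A) / ML(B) = 0.09/0.32
= 0.2812

0.2812


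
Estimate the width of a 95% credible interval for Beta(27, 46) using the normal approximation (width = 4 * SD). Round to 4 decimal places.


For Beta(a,b): Var = ab/((a+b)^2(a+b+1))
Var = 0.0031, SD = 0.0561
Approximate 95% CI width = 4 * 0.0561 = 0.2245

0.2245


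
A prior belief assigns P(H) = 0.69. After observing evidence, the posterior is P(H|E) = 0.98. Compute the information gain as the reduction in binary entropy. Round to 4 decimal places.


H(prior) = -0.69*log2(0.69) - 0.31*log2(0.31)
= 0.8932
H(post) = -0.98*log2(0.98) - 0.02*log2(0.02)
= 0.1414
IG = 0.8932 - 0.1414 = 0.7517

0.7517


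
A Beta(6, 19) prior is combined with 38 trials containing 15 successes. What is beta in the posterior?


In conjugate updating:
beta_posterior = beta_prior + (n - k)
= 19 + (38 - 15)
= 19 + 23 = 42

42


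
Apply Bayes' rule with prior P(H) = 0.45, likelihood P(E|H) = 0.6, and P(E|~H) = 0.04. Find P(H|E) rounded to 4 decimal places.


Step 1: Compute marginal P(E) = P(E|H)P(H) + P(E|~H)P(~H)
= 0.6*0.45 + 0.04*0.55 = 0.292
Step 2: P(H|E) = P(E|H)P(H)/P(E) = 0.27/0.292
= 0.9247

0.9247


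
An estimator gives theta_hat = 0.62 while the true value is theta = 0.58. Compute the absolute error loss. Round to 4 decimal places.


The absolute error loss is |theta_hat - theta|
= |0.62 - 0.58|
= 0.04

0.04


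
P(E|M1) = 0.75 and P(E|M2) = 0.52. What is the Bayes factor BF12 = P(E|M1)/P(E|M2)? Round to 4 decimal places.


Bayes factor BF12 = P(E|M1) / P(E|M2)
= 0.75 / 0.52
= 1.4423

1.4423


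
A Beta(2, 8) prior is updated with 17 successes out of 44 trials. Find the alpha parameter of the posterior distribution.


In the Beta-Binomial conjugate update:
alpha_post = alpha_prior + successes
= 2 + 17
= 19

19


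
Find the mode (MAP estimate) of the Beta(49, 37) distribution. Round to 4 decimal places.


For Beta(a,b) with a,b > 1:
Mode = (a-1)/(a+b-2) = (49-1)/(86-2)
= 48/84 = 0.5714

0.5714


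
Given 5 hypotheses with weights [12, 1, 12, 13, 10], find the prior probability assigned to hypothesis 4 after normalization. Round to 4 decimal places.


To normalize, divide each weight by the sum of all weights.
Sum = 48
Prior(H4) = 13/48 = 0.2708

0.2708


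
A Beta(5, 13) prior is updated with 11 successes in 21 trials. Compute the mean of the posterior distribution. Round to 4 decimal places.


After update: Beta(16, 23)
Mean = 16 / (16 + 23) = 16 / 39
= 0.4103

0.4103


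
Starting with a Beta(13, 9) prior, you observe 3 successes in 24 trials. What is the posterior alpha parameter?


For a Beta-Binomial conjugate model:
Posterior alpha = prior alpha + number of successes
= 13 + 3 = 16

16


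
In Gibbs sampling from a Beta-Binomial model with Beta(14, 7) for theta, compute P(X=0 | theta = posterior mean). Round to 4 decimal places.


Posterior mean = alpha/(alpha+beta) = 14/21 = 0.6667
P(X=0|theta=mean) = 1 - theta = 0.3333

0.3333


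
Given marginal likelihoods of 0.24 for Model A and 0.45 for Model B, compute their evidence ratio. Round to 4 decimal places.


Ratio = ML(A) / ML(B) = 0.24/0.45
= 0.5333

0.5333


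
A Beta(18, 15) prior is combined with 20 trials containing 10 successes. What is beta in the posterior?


In conjugate updating:
beta_posterior = beta_prior + (n - k)
= 15 + (20 - 10)
= 15 + 10 = 25

25


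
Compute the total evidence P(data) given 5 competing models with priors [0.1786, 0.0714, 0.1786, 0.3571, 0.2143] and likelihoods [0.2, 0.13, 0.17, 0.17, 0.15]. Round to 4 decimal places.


Marginal likelihood = sum P(model_i) * P(data|model_i)
Model 1: 0.1786 * 0.2 = 0.0357
Model 2: 0.0714 * 0.13 = 0.0093
Model 3: 0.1786 * 0.17 = 0.0304
Model 4: 0.3571 * 0.17 = 0.0607
Model 5: 0.2143 * 0.15 = 0.0321
Total = 0.1682

0.1682


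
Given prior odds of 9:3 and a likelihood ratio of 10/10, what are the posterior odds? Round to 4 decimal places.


Posterior odds = prior odds * LR
Prior odds = 9/3 = 3.0
LR = 10/10 = 1.0
Posterior odds = 3.0 * 1.0 = 3.0

3.0


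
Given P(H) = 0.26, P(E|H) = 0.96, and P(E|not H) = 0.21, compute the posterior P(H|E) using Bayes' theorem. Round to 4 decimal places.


By Bayes' theorem: P(H|E) = P(E|H)*P(H) / P(E)
P(E) = P(E|H)*P(H) + P(E|not H)*P(not H)
P(E) = 0.96*0.26 + 0.21*0.74 = 0.405
P(H|E) = 0.96*0.26 / 0.405 = 0.6163

0.6163


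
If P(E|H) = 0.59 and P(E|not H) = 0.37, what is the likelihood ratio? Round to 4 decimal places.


Likelihood ratio = P(E|H) / P(E|not H)
= 0.59 / 0.37
= 1.5946

1.5946


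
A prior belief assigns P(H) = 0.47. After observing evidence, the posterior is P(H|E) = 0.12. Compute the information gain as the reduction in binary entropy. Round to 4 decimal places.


H(prior) = -0.47*log2(0.47) - 0.53*log2(0.53)
= 0.9974
H(post) = -0.12*log2(0.12) - 0.88*log2(0.88)
= 0.5294
IG = 0.9974 - 0.5294 = 0.468

0.468


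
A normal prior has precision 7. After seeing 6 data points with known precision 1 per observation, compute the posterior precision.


In the conjugate normal model, precisions add:
tau_posterior = tau_prior + n * tau_data
= 7 + 6*1 = 13

13


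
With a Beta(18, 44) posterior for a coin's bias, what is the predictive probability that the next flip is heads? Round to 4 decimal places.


The predictive probability equals the posterior mean.
P(next = heads) = alpha / (alpha + beta)
= 18 / 62 = 0.2903

0.2903


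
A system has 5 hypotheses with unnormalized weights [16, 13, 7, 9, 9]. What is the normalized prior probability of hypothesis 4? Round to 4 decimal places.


The normalized prior is the weight divided by the total.
Total weight = 54
P(H4) = 9 / 54 = 0.1667

0.1667


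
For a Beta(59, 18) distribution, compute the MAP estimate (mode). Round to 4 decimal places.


MAP = mode = (a-1)/(a+b-2)
= (59-1)/(59+18-2)
= 58/75 = 0.7733

0.7733


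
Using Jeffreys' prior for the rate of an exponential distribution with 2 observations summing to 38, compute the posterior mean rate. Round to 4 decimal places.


Jeffreys' prior leads to posterior Gamma(2, 38).
Mean = 2/38 = 0.0526

0.0526


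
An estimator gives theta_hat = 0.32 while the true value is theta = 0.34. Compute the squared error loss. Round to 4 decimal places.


The squared error loss is (theta_hat - theta)^2
= (0.32 - 0.34)^2
= (-0.02)^2 = 0.0004

0.0004


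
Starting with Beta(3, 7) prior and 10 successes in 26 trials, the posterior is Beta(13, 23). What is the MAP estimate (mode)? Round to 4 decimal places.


The mode of Beta(a, b) when a > 1 and b > 1 is (a-1)/(a+b-2)
= (13 - 1) / (13 + 23 - 2)
= 12 / 34
= 0.3529

0.3529


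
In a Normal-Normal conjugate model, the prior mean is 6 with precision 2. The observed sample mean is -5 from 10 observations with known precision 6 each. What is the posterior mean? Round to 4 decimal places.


Posterior precision = tau0 + n*tau = 2 + 10*6 = 62
Posterior mean = (tau0*mu0 + n*tau*xbar) / posterior_precision
= (2*6 + 10*6*-5) / 62
= -288 / 62 = -4.6452

-4.6452


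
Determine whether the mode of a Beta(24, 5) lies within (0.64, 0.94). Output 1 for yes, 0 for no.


First find the mode: (a-1)/(a+b-2) = 0.8519
Is 0.8519 in (0.64, 0.94)? 1

1


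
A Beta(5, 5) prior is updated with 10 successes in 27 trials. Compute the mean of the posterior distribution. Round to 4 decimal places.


After update: Beta(15, 22)
Mean = 15 / (15 + 22) = 15 / 37
= 0.4054

0.4054


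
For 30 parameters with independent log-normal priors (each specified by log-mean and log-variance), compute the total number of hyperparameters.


A log-normal prior has 2 hyperparameters per parameter.
Total = 30 * 2 = 60

60


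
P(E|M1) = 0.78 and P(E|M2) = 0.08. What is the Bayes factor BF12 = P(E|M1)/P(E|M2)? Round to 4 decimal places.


Bayes factor BF12 = P(E|M1) / P(E|M2)
= 0.78 / 0.08
= 9.75

9.75


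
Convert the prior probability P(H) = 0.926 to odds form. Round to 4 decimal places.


P(not H) = 1 - 0.926 = 0.074
Odds = 0.926 / 0.074 = 12.5135

12.5135


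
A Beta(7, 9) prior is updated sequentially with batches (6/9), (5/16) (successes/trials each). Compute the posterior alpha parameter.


Sequential conjugate updating is equivalent to a single batch update.
Total successes across all batches = 11
alpha_posterior = alpha_prior + total_successes = 7 + 11
= 18

18


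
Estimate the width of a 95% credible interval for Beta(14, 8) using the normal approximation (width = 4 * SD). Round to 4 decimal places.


For Beta(a,b): Var = ab/((a+b)^2(a+b+1))
Var = 0.0101, SD = 0.1003
Approximate 95% CI width = 4 * 0.1003 = 0.4012

0.4012


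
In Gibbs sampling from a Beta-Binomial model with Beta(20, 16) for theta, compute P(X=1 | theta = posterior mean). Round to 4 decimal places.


Posterior mean = alpha/(alpha+beta) = 20/36 = 0.5556
P(X=1|theta=mean) = theta = 0.5556

0.5556


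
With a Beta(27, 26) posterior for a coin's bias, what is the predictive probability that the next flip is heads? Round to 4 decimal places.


The predictive probability equals the posterior mean.
P(next = heads) = alpha / (alpha + beta)
= 27 / 53 = 0.5094

0.5094


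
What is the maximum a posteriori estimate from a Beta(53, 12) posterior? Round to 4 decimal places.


The MAP estimate equals the mode of the distribution.
Mode of Beta(a,b) = (a-1)/(a+b-2)
= 52/63
= 0.8254

0.8254


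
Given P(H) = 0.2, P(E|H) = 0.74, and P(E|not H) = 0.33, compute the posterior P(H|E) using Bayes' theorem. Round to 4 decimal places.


By Bayes' theorem: P(H|E) = P(E|H)*P(H) / P(E)
P(E) = P(E|H)*P(H) + P(E|not H)*P(not H)
P(E) = 0.74*0.2 + 0.33*0.8 = 0.412
P(H|E) = 0.74*0.2 / 0.412 = 0.3592

0.3592


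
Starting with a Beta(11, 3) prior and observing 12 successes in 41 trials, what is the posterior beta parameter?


Posterior beta = prior beta + failures
Failures = 41 - 12 = 29
beta_post = 3 + 29 = 32

32


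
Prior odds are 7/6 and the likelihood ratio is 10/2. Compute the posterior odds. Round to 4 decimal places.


Posterior odds = prior odds * likelihood ratio
= (7/6) * (10/2)
= 70 / 12
= 5.8333

5.8333


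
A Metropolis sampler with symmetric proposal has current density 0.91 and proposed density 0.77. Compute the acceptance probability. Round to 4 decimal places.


For symmetric proposals, acceptance = min(1, pi(x*)/pi(x))
= min(1, 0.77/0.91)
= min(1, 0.8462) = 0.8462

0.8462


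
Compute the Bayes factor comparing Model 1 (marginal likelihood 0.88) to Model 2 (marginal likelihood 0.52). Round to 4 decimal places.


BF12 = marginal likelihood of M1 / marginal likelihood of M2
= 0.88/0.52
= 1.6923

1.6923


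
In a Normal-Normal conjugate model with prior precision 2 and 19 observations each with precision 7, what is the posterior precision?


Posterior precision = prior precision + n * observation precision
= 2 + 19 * 7
= 2 + 133 = 135

135


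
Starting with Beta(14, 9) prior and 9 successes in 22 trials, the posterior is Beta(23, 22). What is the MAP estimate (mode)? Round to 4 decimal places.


The mode of Beta(a, b) when a > 1 and b > 1 is (a-1)/(a+b-2)
= (23 - 1) / (23 + 22 - 2)
= 22 / 43
= 0.5116

0.5116


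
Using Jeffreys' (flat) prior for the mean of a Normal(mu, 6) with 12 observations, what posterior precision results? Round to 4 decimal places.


Flat prior means prior precision is 0.
Posterior precision = n / sigma^2 = 12/6 = 2.0

2.0


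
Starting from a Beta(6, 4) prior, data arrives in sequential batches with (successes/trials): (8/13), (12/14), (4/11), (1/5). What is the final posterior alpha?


In sequential Bayesian updating, we sum all successes.
Total successes = 25
Final alpha = 6 + 25 = 31

31


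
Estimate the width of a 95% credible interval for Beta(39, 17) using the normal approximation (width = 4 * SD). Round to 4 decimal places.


For Beta(a,b): Var = ab/((a+b)^2(a+b+1))
Var = 0.0037, SD = 0.0609
Approximate 95% CI width = 4 * 0.0609 = 0.2436

0.2436


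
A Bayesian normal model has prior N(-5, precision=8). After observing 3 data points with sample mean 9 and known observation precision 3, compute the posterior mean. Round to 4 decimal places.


Posterior mean = (prior_precision * prior_mean + n * data_precision * data_mean) / (prior_precision + n * data_precision)
Numerator = 8*-5 + 3*3*9 = 41
Denominator = 8 + 3*3 = 17
Posterior mean = 2.4118

2.4118


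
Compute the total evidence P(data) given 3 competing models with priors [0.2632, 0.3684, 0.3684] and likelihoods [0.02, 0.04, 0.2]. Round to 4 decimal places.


Marginal likelihood = sum P(model_i) * P(data|model_i)
Model 1: 0.2632 * 0.02 = 0.0053
Model 2: 0.3684 * 0.04 = 0.0147
Model 3: 0.3684 * 0.2 = 0.0737
Total = 0.0937

0.0937


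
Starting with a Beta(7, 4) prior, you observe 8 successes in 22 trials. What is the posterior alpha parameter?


For a Beta-Binomial conjugate model:
Posterior alpha = prior alpha + number of successes
= 7 + 8 = 15

15


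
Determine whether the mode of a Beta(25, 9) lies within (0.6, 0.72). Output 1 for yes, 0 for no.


First find the mode: (a-1)/(a+b-2) = 0.75
Is 0.75 in (0.6, 0.72)? 0

0


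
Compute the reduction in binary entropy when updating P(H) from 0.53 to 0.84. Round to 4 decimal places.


H_before = -p*log2(p) - (1-p)*log2(1-p) for p=0.53: 0.9974
H_after for p=0.84: 0.6343
Reduction = 0.9974 - 0.6343 = 0.3631

0.3631


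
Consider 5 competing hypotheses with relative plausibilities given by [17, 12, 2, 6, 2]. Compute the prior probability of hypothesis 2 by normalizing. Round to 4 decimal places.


Sum of weights = 17 + 12 + 2 + 6 + 2 = 39
Normalized prior for H2 = 12 / 39
= 0.3077

0.3077


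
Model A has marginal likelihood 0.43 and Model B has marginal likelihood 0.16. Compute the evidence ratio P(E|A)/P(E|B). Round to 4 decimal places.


Evidence ratio = P(E|A) / P(E|B)
= 0.43 / 0.16
= 2.6875

2.6875


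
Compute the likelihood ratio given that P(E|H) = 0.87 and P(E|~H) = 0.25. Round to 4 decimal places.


LR = P(E|H) / P(E|~H)
= 0.87 / 0.25 = 3.48

3.48


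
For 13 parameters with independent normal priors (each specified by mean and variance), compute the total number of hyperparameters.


A normal prior has 2 hyperparameters per parameter.
Total = 13 * 2 = 26

26


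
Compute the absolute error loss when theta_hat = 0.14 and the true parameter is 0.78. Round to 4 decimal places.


L = |theta_hat - theta_true|
= |0.14 - 0.78| = 0.64

0.64


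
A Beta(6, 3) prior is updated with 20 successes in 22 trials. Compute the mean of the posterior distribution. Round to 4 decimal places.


After update: Beta(26, 5)
Mean = 26 / (26 + 5) = 26 / 31
= 0.8387

0.8387


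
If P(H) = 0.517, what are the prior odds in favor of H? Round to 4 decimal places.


Prior odds = P(H) / (1 - P(H))
= 0.517 / 0.483
= 1.0704

1.0704


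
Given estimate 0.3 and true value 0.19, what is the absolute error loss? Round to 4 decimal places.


Absolute error = |estimate - true|
= |0.11| = 0.11

0.11


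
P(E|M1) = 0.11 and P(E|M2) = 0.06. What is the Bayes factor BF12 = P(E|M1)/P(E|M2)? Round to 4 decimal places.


Bayes factor BF12 = P(E|M1) / P(E|M2)
= 0.11 / 0.06
= 1.8333

1.8333


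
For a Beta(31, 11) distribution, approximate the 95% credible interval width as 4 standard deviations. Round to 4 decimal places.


Variance of Beta(a,b) = ab / ((a+b)^2 * (a+b+1))
= 31*11 / ((42)^2 * 43)
= 0.0045
SD = sqrt(0.0045) = 0.067
Width = 4 * SD = 0.2682

0.2682


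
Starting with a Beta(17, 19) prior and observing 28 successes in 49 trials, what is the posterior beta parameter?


Posterior beta = prior beta + failures
Failures = 49 - 28 = 21
beta_post = 19 + 21 = 40

40


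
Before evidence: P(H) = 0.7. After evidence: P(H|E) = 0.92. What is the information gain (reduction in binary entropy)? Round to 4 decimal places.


Prior entropy = 0.8813
Posterior entropy = 0.4022
Information gain = 0.8813 - 0.4022 = 0.4791

0.4791


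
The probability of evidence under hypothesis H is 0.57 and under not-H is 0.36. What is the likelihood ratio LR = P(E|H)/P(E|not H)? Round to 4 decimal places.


LR = 0.57 / 0.36
= 1.5833

1.5833


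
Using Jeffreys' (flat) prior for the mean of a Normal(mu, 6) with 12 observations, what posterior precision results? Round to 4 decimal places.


Flat prior means prior precision is 0.
Posterior precision = n / sigma^2 = 12/6 = 2.0

2.0


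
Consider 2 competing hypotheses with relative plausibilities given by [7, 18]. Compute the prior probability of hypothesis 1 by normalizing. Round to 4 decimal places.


Sum of weights = 7 + 18 = 25
Normalized prior for H1 = 7 / 25
= 0.28

0.28


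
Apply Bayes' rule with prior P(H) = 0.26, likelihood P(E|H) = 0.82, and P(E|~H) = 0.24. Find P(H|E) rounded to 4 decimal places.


Step 1: Compute marginal P(E) = P(E|H)P(H) + P(E|~H)P(~H)
= 0.82*0.26 + 0.24*0.74 = 0.3908
Step 2: P(H|E) = P(E|H)P(H)/P(E) = 0.2132/0.3908
= 0.5455

0.5455


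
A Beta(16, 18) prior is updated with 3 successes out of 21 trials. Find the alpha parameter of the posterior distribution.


In the Beta-Binomial conjugate update:
alpha_post = alpha_prior + successes
= 16 + 3
= 19

19


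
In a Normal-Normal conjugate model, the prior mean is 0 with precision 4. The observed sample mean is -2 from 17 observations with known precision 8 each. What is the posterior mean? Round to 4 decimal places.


Posterior precision = tau0 + n*tau = 4 + 17*8 = 140
Posterior mean = (tau0*mu0 + n*tau*xbar) / posterior_precision
= (4*0 + 17*8*-2) / 140
= -272 / 140 = -1.9429

-1.9429


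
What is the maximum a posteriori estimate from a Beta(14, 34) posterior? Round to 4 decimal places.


The MAP estimate equals the mode of the distribution.
Mode of Beta(a,b) = (a-1)/(a+b-2)
= 13/46
= 0.2826

0.2826


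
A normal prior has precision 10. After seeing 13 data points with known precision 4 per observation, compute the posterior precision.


In the conjugate normal model, precisions add:
tau_posterior = tau_prior + n * tau_data
= 10 + 13*4 = 62

62


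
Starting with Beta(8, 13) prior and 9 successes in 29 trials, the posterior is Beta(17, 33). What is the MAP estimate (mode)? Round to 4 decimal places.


The mode of Beta(a, b) when a > 1 and b > 1 is (a-1)/(a+b-2)
= (17 - 1) / (17 + 33 - 2)
= 16 / 48
= 0.3333

0.3333


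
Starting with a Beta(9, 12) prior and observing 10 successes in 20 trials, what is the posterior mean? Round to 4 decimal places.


Posterior parameters: alpha = 9 + 10 = 19
beta = 12 + 10 = 22
Posterior mean = alpha / (alpha + beta) = 19 / 41
= 0.4634

0.4634
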